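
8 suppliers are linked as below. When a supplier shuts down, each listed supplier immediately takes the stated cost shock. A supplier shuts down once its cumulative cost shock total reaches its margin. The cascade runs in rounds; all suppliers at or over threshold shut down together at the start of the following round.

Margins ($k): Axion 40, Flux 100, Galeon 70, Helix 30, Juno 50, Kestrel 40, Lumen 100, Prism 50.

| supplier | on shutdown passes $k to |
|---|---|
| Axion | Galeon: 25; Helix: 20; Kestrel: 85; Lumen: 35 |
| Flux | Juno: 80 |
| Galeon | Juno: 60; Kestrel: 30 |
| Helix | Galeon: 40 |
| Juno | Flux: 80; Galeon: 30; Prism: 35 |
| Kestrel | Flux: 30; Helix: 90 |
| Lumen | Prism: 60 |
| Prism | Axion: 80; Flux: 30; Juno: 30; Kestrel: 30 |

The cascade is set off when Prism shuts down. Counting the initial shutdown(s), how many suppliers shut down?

Round 1 — Prism shuts down (initial).
  Axion: +80 → 80 ≥ 40
  Flux: +30 → 30 < 100
  Juno: +30 → 30 < 50
  Kestrel: +30 → 30 < 40
Round 2 — Axion shuts down.
  Galeon: +25 → 25 < 70
  Helix: +20 → 20 < 30
  Kestrel: +85 → 115 ≥ 40
  Lumen: +35 → 35 < 100
Round 3 — Kestrel shuts down.
  Flux: +30 → 60 < 100
  Helix: +90 → 110 ≥ 30
Round 4 — Helix shuts down.
  Galeon: +40 → 65 < 70
No further shutdowns.

4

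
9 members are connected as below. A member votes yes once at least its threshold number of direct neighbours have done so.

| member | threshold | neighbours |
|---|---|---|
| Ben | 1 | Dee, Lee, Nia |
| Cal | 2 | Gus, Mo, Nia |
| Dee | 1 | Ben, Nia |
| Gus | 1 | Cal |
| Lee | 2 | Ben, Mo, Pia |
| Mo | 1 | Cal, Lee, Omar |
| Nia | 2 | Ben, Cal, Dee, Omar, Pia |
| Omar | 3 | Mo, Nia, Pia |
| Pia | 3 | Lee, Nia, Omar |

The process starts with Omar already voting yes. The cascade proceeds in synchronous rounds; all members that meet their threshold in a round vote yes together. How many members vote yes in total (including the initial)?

Round 1 — Omar votes yes (initial).
Round 2 — checking thresholds:
  Mo: 1 of 3 neighbours ≥ 1, votes yes.
  Nia: 1 of 5 neighbours < 2, not yet.
  Pia: 1 of 3 neighbours < 3, not yet.
Round 3 — no new yes votes; cascade stops.

2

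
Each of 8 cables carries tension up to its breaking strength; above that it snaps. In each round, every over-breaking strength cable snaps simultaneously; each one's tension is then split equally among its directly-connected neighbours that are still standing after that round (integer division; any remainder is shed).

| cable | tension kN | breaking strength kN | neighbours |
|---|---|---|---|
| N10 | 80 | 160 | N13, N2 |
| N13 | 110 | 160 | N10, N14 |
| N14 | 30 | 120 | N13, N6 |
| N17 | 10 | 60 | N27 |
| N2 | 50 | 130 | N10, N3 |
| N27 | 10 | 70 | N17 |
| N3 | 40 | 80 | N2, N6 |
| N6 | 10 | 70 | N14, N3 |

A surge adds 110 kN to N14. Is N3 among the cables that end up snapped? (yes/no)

yes

Round 1 — N14 at 140 > 120. N14 snaps.
  N14 sheds 140 kN to N13, N6: 70 each.
    N13: 110+70 = 180 > 160
    N6: 10+70 = 80 > 70
Round 2 — N13, N6 snap.
  N13 sheds 180 kN to N10: 180 each.
    N10: 80+180 = 260 > 160
  N6 sheds 80 kN to N3: 80 each.
    N3: 40+80 = 120 > 80
Round 3 — N10, N3 snap.
  N10 sheds 260 kN to N2: 260 each.
    N2: 50+260 = 310 > 130
  N3 sheds 120 kN to N2: 120 each.
    N2: 310+120 = 430 > 130
Round 4 — N2 snaps.
  N2 sheds 430 kN: no online neighbours, lost.
No further breaks.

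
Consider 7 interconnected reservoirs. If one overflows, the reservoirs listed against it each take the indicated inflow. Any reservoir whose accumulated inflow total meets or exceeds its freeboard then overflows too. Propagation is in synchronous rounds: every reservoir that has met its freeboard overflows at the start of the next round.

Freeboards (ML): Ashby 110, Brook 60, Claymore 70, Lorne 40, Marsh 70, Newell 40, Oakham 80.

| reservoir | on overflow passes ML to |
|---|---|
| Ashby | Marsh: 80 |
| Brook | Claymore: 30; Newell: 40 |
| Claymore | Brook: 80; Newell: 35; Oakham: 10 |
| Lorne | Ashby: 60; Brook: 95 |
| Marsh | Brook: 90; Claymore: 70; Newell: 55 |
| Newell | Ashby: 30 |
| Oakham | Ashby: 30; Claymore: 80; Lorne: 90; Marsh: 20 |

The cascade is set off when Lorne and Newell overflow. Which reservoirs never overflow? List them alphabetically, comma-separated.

Ashby, Claymore, Marsh, Oakham

Round 1 — Lorne, Newell overflow (initial).
  Ashby: +60+30 → 90 < 110
  Brook: +95 → 95 ≥ 60
Round 2 — Brook overflows.
  Claymore: +30 → 30 < 70
No further overflows.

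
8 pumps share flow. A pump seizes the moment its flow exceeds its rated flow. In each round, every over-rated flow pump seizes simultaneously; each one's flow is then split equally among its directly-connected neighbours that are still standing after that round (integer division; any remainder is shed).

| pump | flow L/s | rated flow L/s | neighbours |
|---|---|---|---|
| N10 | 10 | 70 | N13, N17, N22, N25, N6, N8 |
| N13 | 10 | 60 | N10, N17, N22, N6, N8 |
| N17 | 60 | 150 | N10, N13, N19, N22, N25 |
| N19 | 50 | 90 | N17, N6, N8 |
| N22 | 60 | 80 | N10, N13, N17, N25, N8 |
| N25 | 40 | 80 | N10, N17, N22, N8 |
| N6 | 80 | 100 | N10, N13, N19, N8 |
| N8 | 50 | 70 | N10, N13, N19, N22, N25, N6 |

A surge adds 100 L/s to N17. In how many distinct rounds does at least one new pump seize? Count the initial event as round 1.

Round 1 — N17 at 160 > 150. N17 seizes.
  N17 sheds 160 L/s to N10, N13, N19, N22, N25: 32 each.
    N10: 10+32 = 42 ≤ 70
    N13: 10+32 = 42 ≤ 60
    N19: 50+32 = 82 ≤ 90
    N22: 60+32 = 92 > 80
    N25: 40+32 = 72 ≤ 80
Round 2 — N22 seizes.
  N22 sheds 92 L/s to N10, N13, N25, N8: 23 each.
    N10: 42+23 = 65 ≤ 70
    N13: 42+23 = 65 > 60
    N25: 72+23 = 95 > 80
    N8: 50+23 = 73 > 70
Round 3 — N13, N25, N8 seize.
  N13 sheds 65 L/s to N10, N6: 32 each (1 lost).
    N10: 65+32 = 97 > 70
    N6: 80+32 = 112 > 100
  N25 sheds 95 L/s to N10: 95 each.
    N10: 97+95 = 192 > 70
  N8 sheds 73 L/s to N10, N19, N6: 24 each (1 lost).
    N10: 192+24 = 216 > 70
    N19: 82+24 = 106 > 90
    N6: 112+24 = 136 > 100
Round 4 — N10, N19, N6 seize.
  N10 sheds 216 L/s: no online neighbours, lost.
  N19 sheds 106 L/s: no online neighbours, lost.
  N6 sheds 136 L/s: no online neighbours, lost.
No further seizures.

4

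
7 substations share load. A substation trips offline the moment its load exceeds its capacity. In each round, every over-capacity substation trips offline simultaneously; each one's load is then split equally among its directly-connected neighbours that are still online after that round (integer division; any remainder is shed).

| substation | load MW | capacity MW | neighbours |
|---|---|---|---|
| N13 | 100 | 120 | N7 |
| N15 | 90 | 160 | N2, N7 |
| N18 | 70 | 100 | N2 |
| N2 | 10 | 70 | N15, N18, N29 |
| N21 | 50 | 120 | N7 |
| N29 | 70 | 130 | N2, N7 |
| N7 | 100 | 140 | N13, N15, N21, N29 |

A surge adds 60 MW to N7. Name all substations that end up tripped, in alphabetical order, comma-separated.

N13, N7

Round 1 — N7 at 160 > 140. N7 trips offline.
  N7 sheds 160 MW to N13, N15, N21, N29: 40 each.
    N13: 100+40 = 140 > 120
    N15: 90+40 = 130 ≤ 160
    N21: 50+40 = 90 ≤ 120
    N29: 70+40 = 110 ≤ 130
Round 2 — N13 trips offline.
  N13 sheds 140 MW: no online neighbours, lost.
No further trips.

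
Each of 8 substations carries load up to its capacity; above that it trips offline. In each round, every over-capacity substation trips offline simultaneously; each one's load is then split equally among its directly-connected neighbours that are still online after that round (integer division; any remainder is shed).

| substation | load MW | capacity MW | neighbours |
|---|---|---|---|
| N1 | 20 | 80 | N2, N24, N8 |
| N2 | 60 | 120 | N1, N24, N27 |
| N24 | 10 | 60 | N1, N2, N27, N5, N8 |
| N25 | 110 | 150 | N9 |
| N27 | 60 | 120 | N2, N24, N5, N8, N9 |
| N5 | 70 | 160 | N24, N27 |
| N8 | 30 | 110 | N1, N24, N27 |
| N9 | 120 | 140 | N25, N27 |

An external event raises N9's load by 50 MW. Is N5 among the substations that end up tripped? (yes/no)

Round 1 — N9 at 170 > 140. N9 trips offline.
  N9 sheds 170 MW to N25, N27: 85 each.
    N25: 110+85 = 195 > 150
    N27: 60+85 = 145 > 120
Round 2 — N25, N27 trip offline.
  N25 sheds 195 MW: no online neighbours, lost.
  N27 sheds 145 MW to N2, N24, N5, N8: 36 each (1 lost).
    N2: 60+36 = 96 ≤ 120
    N24: 10+36 = 46 ≤ 60
    N5: 70+36 = 106 ≤ 160
    N8: 30+36 = 66 ≤ 110
No further trips.

no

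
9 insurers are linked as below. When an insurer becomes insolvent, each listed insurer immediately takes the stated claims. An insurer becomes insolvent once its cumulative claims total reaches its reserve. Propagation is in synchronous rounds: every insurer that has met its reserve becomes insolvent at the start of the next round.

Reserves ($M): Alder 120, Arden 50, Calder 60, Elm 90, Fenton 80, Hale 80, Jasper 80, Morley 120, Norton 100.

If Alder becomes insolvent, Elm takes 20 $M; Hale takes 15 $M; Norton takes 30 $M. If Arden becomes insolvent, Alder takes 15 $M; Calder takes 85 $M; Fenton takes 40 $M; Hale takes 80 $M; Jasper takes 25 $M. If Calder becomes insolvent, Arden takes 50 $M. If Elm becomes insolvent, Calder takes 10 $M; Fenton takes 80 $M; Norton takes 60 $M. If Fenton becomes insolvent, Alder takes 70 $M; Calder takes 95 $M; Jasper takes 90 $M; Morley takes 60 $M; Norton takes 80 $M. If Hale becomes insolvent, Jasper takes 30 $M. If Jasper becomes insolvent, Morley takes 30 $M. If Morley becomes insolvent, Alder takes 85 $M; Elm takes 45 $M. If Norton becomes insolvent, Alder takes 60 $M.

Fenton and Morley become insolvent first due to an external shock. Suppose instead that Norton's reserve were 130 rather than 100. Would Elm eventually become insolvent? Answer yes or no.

no

With Norton's reserve at 130:
Round 1 — Fenton, Morley become insolvent (initial).
  Alder: +70+85 → 155 ≥ 120
  Calder: +95 → 95 ≥ 60
  Elm: +45 → 45 < 90
  Jasper: +90 → 90 ≥ 80
  Norton: +80 → 80 < 130
Round 2 — Alder, Calder, Jasper become insolvent.
  Arden: +50 → 50 ≥ 50
  Elm: +20 → 65 < 90
  Hale: +15 → 15 < 80
  Norton: +30 → 110 < 130
Round 3 — Arden becomes insolvent.
  Hale: +80 → 95 ≥ 80
Round 4 — Hale becomes insolvent.
No further insolvencies.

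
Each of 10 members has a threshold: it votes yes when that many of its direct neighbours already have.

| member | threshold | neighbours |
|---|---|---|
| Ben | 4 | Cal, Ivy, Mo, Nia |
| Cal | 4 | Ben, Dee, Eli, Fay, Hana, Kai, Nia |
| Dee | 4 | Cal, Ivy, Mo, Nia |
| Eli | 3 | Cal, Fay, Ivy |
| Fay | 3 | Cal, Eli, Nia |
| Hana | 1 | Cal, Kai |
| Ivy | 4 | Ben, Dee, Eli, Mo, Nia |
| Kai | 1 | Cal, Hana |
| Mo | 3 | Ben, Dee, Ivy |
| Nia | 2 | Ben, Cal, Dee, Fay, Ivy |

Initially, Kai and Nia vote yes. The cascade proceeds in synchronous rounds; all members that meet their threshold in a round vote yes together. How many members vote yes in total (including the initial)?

3

Round 1 — Kai, Nia vote yes (initial).
Round 2 — checking thresholds:
  Ben: 1 of 4 neighbours < 4, holds.
  Cal: 2 of 7 neighbours < 4, holds.
  Dee: 1 of 4 neighbours < 4, holds.
  Fay: 1 of 3 neighbours < 3, holds.
  Hana: 1 of 2 neighbours ≥ 1, votes yes.
  Ivy: 1 of 5 neighbours < 4, holds.
Round 3 — no new yes votes; cascade stops.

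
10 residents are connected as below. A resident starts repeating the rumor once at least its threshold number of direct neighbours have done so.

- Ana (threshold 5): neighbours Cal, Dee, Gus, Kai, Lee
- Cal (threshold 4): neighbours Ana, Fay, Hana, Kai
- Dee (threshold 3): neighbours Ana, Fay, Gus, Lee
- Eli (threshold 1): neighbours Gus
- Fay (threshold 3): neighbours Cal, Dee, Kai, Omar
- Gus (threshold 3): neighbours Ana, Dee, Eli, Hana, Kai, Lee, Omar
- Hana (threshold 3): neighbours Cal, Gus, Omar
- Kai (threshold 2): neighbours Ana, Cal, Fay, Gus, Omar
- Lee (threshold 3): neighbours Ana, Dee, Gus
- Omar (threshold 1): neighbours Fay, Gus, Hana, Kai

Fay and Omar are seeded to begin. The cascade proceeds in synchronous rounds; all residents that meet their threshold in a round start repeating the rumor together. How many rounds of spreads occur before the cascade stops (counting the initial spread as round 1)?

Round 1 — Fay, Omar start repeating the rumor (initial).
Round 2 — checking thresholds:
  Cal: 1 of 4 neighbours < 4, holds.
  Dee: 1 of 4 neighbours < 3, holds.
  Gus: 1 of 7 neighbours < 3, holds.
  Hana: 1 of 3 neighbours < 3, holds.
  Kai: 2 of 5 neighbours ≥ 2, starts repeating the rumor.
Round 3 — no new spreads; cascade stops.

2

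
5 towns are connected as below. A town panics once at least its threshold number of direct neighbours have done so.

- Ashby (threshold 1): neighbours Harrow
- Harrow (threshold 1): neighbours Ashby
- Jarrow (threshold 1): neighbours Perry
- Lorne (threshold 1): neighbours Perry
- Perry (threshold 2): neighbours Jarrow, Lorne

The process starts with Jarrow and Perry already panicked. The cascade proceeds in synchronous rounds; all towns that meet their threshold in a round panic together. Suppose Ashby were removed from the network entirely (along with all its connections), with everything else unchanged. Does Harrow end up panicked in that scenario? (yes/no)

no

With Ashby removed:
Round 1 — Jarrow, Perry panic (initial).
Round 2 — checking thresholds:
  Lorne: 1 of 1 neighbours ≥ 1, panics.
Round 3 — no new panics; cascade stops.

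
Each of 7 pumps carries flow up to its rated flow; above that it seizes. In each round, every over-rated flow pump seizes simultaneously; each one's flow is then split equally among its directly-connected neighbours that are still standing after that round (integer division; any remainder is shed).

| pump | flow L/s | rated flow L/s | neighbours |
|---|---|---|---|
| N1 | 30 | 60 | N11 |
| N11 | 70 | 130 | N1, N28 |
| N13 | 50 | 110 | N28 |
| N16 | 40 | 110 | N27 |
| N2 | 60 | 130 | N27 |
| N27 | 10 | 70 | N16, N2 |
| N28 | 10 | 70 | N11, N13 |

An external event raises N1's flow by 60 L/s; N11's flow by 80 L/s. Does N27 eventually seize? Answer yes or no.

no

Round 1 — N1 at 90 > 60; N11 at 150 > 130. N1, N11 seize.
  N1 sheds 90 L/s: no online neighbours, lost.
  N11 sheds 150 L/s to N28: 150 each.
    N28: 10+150 = 160 > 70
Round 2 — N28 seizes.
  N28 sheds 160 L/s to N13: 160 each.
    N13: 50+160 = 210 > 110
Round 3 — N13 seizes.
  N13 sheds 210 L/s: no online neighbours, lost.
No further seizures.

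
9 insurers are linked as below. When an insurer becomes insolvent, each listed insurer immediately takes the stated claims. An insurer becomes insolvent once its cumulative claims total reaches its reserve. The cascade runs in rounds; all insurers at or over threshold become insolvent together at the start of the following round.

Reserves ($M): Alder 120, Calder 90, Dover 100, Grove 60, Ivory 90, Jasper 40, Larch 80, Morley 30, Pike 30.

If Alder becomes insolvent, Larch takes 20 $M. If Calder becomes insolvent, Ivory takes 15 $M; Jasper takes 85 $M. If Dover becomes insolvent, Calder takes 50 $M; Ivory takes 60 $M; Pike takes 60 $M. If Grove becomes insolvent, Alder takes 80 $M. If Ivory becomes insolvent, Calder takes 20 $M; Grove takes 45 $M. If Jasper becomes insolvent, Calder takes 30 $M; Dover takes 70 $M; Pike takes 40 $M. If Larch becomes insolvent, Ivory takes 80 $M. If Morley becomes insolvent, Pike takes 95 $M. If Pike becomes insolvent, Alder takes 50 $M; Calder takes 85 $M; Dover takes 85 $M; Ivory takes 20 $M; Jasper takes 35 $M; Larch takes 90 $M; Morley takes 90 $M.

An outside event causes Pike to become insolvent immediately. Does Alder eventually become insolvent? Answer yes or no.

no

Round 1 — Pike becomes insolvent (initial).
  Alder: +50 → 50 < 120
  Calder: +85 → 85 < 90
  Dover: +85 → 85 < 100
  Ivory: +20 → 20 < 90
  Jasper: +35 → 35 < 40
  Larch: +90 → 90 ≥ 80
  Morley: +90 → 90 ≥ 30
Round 2 — Larch, Morley become insolvent.
  Ivory: +80 → 100 ≥ 90
Round 3 — Ivory becomes insolvent.
  Calder: +20 → 105 ≥ 90
  Grove: +45 → 45 < 60
Round 4 — Calder becomes insolvent.
  Jasper: +85 → 120 ≥ 40
Round 5 — Jasper becomes insolvent.
  Dover: +70 → 155 ≥ 100
Round 6 — Dover becomes insolvent.
No further insolvencies.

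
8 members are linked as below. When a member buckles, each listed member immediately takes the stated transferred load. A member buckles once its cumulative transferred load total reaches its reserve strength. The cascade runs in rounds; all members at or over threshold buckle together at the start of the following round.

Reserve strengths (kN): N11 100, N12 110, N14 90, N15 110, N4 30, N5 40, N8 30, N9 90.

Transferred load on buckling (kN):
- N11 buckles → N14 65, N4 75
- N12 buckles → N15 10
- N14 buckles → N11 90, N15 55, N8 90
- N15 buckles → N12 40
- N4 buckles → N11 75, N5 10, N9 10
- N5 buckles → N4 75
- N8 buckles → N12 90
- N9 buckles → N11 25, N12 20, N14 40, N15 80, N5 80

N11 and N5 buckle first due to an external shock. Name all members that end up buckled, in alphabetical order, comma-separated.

N11, N4, N5

Round 1 — N11, N5 buckle (initial).
  N14: +65 → 65 < 90
  N4: +75+75 → 150 ≥ 30
Round 2 — N4 buckles.
  N9: +10 → 10 < 90
No further bucklings.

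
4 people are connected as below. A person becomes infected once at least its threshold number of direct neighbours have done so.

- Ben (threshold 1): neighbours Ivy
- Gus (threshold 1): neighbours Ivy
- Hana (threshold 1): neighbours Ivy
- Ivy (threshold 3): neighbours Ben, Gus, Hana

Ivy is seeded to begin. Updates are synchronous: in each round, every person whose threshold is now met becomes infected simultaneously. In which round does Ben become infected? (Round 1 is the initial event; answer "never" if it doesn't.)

2

Round 1 — Ivy becomes infected (initial).
Round 2 — checking thresholds:
  Ben: 1 of 1 neighbours ≥ 1, becomes infected.
  Gus: 1 of 1 neighbours ≥ 1, becomes infected.
  Hana: 1 of 1 neighbours ≥ 1, becomes infected.
Round 3 — no new infections; cascade stops.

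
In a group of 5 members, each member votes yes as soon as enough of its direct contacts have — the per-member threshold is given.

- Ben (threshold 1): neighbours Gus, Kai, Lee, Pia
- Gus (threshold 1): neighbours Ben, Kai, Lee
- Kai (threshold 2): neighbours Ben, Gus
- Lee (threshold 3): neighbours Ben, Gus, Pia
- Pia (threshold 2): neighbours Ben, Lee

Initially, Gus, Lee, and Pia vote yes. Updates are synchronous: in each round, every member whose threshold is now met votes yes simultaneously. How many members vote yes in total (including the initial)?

5

Round 1 — Gus, Lee, Pia vote yes (initial).
Round 2 — checking thresholds:
  Ben: 3 of 4 neighbours ≥ 1, votes yes.
  Kai: 1 of 2 neighbours < 2, not yet.
Round 3 — checking thresholds:
  Kai: 2 of 2 neighbours ≥ 2, votes yes.
Round 4 — no new yes votes; cascade stops.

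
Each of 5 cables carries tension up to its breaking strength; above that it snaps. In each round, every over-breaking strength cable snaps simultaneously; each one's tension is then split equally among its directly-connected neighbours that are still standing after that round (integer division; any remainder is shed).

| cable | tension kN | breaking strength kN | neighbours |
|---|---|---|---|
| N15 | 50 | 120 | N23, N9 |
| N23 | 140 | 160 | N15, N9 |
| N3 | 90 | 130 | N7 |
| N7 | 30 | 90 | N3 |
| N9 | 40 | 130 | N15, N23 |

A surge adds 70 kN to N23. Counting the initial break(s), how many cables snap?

Round 1 — N23 at 210 > 160. N23 snaps.
  N23 sheds 210 kN to N15, N9: 105 each.
    N15: 50+105 = 155 > 120
    N9: 40+105 = 145 > 130
Round 2 — N15, N9 snap.
  N15 sheds 155 kN: no online neighbours, lost.
  N9 sheds 145 kN: no online neighbours, lost.
No further breaks.

3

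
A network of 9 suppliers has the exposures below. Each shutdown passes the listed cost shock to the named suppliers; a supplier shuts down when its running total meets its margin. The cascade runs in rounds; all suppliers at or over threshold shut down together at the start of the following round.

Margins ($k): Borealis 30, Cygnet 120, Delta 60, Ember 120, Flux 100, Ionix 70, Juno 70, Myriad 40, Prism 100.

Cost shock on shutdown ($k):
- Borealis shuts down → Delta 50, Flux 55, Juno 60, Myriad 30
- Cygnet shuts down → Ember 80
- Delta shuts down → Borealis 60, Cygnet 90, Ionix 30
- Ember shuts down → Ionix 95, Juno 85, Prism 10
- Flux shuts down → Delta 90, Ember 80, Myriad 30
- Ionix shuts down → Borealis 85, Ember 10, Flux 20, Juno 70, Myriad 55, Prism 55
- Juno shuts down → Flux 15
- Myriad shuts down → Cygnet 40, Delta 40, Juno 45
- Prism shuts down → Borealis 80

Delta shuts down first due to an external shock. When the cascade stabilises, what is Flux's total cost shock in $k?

Round 1 — Delta shuts down (initial).
  Borealis: +60 → 60 ≥ 30
  Cygnet: +90 → 90 < 120
  Ionix: +30 → 30 < 70
Round 2 — Borealis shuts down.
  Flux: +55 → 55 < 100
  Juno: +60 → 60 < 70
  Myriad: +30 → 30 < 40
No further shutdowns.

55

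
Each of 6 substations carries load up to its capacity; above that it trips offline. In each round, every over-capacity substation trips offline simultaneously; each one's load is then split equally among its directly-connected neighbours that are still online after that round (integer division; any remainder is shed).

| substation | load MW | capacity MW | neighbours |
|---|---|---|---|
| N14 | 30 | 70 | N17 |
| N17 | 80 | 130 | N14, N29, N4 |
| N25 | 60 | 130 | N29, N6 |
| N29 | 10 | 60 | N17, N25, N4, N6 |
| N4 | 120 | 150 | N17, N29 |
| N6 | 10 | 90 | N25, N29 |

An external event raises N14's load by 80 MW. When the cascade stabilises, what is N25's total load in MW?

112

Round 1 — N14 at 110 > 70. N14 trips offline.
  N14 sheds 110 MW to N17: 110 each.
    N17: 80+110 = 190 > 130
Round 2 — N17 trips offline.
  N17 sheds 190 MW to N29, N4: 95 each.
    N29: 10+95 = 105 > 60
    N4: 120+95 = 215 > 150
Round 3 — N29, N4 trip offline.
  N29 sheds 105 MW to N25, N6: 52 each (1 lost).
    N25: 60+52 = 112 ≤ 130
    N6: 10+52 = 62 ≤ 90
  N4 sheds 215 MW: no online neighbours, lost.
No further trips.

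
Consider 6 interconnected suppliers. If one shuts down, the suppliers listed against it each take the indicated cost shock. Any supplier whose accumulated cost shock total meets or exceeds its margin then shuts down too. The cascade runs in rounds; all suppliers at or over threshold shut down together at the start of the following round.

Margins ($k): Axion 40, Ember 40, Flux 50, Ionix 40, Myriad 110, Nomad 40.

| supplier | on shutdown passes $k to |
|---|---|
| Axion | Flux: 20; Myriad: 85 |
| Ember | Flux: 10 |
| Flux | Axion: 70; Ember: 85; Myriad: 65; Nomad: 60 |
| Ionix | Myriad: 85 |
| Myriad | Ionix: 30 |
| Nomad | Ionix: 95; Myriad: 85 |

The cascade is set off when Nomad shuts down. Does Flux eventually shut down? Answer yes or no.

Round 1 — Nomad shuts down (initial).
  Ionix: +95 → 95 ≥ 40
  Myriad: +85 → 85 < 110
Round 2 — Ionix shuts down.
  Myriad: +85 → 170 ≥ 110
Round 3 — Myriad shuts down.
No further shutdowns.

no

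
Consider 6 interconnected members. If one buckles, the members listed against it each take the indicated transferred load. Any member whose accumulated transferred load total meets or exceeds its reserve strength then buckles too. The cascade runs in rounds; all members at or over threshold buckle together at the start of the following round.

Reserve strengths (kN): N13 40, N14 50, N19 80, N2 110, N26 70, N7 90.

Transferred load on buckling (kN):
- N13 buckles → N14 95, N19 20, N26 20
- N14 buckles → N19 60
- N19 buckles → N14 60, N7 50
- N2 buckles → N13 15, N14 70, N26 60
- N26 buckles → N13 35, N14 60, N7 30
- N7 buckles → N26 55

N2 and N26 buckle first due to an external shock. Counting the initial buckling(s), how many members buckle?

5

Round 1 — N2, N26 buckle (initial).
  N13: +15+35 → 50 ≥ 40
  N14: +70+60 → 130 ≥ 50
  N7: +30 → 30 < 90
Round 2 — N13, N14 buckle.
  N19: +20+60 → 80 ≥ 80
Round 3 — N19 buckles.
  N7: +50 → 80 < 90
No further bucklings.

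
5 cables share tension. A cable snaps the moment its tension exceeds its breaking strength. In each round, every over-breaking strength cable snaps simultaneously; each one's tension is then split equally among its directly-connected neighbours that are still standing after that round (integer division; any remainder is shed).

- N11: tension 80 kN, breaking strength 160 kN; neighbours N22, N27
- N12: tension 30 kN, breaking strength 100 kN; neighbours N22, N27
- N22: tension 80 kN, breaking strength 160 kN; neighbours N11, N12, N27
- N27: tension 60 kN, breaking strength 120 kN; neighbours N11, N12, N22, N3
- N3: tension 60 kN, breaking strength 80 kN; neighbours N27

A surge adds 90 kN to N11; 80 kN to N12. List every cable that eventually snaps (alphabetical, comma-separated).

Round 1 — N11 at 170 > 160; N12 at 110 > 100. N11, N12 snap.
  N11 sheds 170 kN to N22, N27: 85 each.
    N22: 80+85 = 165 > 160
    N27: 60+85 = 145 > 120
  N12 sheds 110 kN to N22, N27: 55 each.
    N22: 165+55 = 220 > 160
    N27: 145+55 = 200 > 120
Round 2 — N22, N27 snap.
  N22 sheds 220 kN: no online neighbours, lost.
  N27 sheds 200 kN to N3: 200 each.
    N3: 60+200 = 260 > 80
Round 3 — N3 snaps.
  N3 sheds 260 kN: no online neighbours, lost.
No further breaks.

N11, N12, N22, N27, N3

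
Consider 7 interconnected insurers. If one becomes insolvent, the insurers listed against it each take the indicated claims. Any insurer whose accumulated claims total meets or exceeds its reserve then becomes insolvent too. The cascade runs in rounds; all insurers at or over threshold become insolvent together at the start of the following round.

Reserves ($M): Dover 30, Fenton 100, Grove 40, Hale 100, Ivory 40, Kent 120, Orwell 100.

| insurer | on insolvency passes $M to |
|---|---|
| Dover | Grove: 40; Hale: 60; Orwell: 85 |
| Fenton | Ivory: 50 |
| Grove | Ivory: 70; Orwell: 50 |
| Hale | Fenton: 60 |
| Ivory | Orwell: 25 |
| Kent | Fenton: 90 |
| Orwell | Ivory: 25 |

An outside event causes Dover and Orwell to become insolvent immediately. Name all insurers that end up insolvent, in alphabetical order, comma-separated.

Dover, Grove, Ivory, Orwell

Round 1 — Dover, Orwell become insolvent (initial).
  Grove: +40 → 40 ≥ 40
  Hale: +60 → 60 < 100
  Ivory: +25 → 25 < 40
Round 2 — Grove becomes insolvent.
  Ivory: +70 → 95 ≥ 40
Round 3 — Ivory becomes insolvent.
No further insolvencies.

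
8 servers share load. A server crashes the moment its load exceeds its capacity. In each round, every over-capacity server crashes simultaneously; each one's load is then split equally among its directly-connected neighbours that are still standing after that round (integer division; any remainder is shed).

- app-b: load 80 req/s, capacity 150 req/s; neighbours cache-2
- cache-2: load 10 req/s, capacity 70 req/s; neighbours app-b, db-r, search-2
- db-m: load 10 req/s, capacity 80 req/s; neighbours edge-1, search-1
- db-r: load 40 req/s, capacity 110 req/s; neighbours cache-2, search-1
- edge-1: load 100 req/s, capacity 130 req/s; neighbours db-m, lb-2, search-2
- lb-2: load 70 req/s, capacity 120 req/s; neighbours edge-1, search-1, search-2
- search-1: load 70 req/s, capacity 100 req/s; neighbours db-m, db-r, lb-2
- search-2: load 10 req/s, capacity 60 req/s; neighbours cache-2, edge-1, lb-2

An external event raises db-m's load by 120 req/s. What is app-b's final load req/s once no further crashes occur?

131

Round 1 — db-m at 130 > 80. db-m crashes.
  db-m sheds 130 req/s to edge-1, search-1: 65 each.
    edge-1: 100+65 = 165 > 130
    search-1: 70+65 = 135 > 100
Round 2 — edge-1, search-1 crash.
  edge-1 sheds 165 req/s to lb-2, search-2: 82 each (1 lost).
    lb-2: 70+82 = 152 > 120
    search-2: 10+82 = 92 > 60
  search-1 sheds 135 req/s to db-r, lb-2: 67 each (1 lost).
    db-r: 40+67 = 107 ≤ 110
    lb-2: 152+67 = 219 > 120
Round 3 — lb-2, search-2 crash.
  lb-2 sheds 219 req/s: no online neighbours, lost.
  search-2 sheds 92 req/s to cache-2: 92 each.
    cache-2: 10+92 = 102 > 70
Round 4 — cache-2 crashes.
  cache-2 sheds 102 req/s to app-b, db-r: 51 each.
    app-b: 80+51 = 131 ≤ 150
    db-r: 107+51 = 158 > 110
Round 5 — db-r crashes.
  db-r sheds 158 req/s: no online neighbours, lost.
No further crashes.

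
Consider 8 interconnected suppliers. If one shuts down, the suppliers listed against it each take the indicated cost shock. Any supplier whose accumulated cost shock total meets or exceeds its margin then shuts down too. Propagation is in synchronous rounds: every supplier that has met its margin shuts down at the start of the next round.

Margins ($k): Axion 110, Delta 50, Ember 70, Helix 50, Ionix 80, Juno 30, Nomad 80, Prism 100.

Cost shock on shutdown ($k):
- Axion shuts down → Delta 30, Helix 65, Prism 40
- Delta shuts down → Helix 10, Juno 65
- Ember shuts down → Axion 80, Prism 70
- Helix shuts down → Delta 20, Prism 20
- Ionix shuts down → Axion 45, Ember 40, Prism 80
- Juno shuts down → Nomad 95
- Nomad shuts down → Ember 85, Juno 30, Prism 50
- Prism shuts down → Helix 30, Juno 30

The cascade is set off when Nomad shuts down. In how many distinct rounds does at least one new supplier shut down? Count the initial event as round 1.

Round 1 — Nomad shuts down (initial).
  Ember: +85 → 85 ≥ 70
  Juno: +30 → 30 ≥ 30
  Prism: +50 → 50 < 100
Round 2 — Ember, Juno shut down.
  Axion: +80 → 80 < 110
  Prism: +70 → 120 ≥ 100
Round 3 — Prism shuts down.
  Helix: +30 → 30 < 50
No further shutdowns.

3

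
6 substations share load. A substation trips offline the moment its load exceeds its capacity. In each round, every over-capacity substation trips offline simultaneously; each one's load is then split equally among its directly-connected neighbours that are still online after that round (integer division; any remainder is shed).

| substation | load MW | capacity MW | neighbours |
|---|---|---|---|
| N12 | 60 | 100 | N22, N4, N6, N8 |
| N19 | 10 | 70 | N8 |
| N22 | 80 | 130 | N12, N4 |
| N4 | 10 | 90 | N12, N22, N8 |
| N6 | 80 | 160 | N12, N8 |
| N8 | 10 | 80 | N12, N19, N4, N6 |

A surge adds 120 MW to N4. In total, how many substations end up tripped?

4

Round 1 — N4 at 130 > 90. N4 trips offline.
  N4 sheds 130 MW to N12, N22, N8: 43 each (1 lost).
    N12: 60+43 = 103 > 100
    N22: 80+43 = 123 ≤ 130
    N8: 10+43 = 53 ≤ 80
Round 2 — N12 trips offline.
  N12 sheds 103 MW to N22, N6, N8: 34 each (1 lost).
    N22: 123+34 = 157 > 130
    N6: 80+34 = 114 ≤ 160
    N8: 53+34 = 87 > 80
Round 3 — N22, N8 trip offline.
  N22 sheds 157 MW: no online neighbours, lost.
  N8 sheds 87 MW to N19, N6: 43 each (1 lost).
    N19: 10+43 = 53 ≤ 70
    N6: 114+43 = 157 ≤ 160
No further trips.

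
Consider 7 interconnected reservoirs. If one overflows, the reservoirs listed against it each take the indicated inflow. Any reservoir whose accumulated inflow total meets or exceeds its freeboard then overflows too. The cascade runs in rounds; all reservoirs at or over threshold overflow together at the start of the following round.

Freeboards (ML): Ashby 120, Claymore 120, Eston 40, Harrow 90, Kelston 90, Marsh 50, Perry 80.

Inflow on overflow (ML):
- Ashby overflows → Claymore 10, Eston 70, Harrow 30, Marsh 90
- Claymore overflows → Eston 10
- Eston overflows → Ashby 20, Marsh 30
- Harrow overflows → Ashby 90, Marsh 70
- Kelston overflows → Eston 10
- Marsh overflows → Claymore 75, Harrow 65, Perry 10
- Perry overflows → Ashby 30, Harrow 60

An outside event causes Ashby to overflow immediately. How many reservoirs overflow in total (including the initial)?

4

Round 1 — Ashby overflows (initial).
  Claymore: +10 → 10 < 120
  Eston: +70 → 70 ≥ 40
  Harrow: +30 → 30 < 90
  Marsh: +90 → 90 ≥ 50
Round 2 — Eston, Marsh overflow.
  Claymore: +75 → 85 < 120
  Harrow: +65 → 95 ≥ 90
  Perry: +10 → 10 < 80
Round 3 — Harrow overflows.
No further overflows.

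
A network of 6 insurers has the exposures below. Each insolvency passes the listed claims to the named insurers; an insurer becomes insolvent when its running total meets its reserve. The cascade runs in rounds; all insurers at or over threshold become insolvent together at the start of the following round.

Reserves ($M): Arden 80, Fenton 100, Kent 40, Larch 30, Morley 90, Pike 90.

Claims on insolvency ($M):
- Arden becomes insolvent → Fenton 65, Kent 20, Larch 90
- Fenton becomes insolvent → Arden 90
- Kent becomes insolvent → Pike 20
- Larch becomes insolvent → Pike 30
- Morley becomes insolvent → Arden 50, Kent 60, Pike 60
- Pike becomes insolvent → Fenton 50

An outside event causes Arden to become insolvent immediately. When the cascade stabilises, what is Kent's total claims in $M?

Round 1 — Arden becomes insolvent (initial).
  Fenton: +65 → 65 < 100
  Kent: +20 → 20 < 40
  Larch: +90 → 90 ≥ 30
Round 2 — Larch becomes insolvent.
  Pike: +30 → 30 < 90
No further insolvencies.

20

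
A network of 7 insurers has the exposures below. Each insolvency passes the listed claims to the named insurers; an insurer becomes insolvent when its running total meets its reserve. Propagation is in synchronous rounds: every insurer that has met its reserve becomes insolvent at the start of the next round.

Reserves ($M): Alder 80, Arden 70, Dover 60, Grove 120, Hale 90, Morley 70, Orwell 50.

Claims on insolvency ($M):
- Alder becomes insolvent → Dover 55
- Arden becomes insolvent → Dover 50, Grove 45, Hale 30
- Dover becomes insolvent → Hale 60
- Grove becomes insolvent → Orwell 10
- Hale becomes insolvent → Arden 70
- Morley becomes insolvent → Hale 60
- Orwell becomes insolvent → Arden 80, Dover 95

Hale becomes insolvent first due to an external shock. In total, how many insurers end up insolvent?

2

Round 1 — Hale becomes insolvent (initial).
  Arden: +70 → 70 ≥ 70
Round 2 — Arden becomes insolvent.
  Dover: +50 → 50 < 60
  Grove: +45 → 45 < 120
No further insolvencies.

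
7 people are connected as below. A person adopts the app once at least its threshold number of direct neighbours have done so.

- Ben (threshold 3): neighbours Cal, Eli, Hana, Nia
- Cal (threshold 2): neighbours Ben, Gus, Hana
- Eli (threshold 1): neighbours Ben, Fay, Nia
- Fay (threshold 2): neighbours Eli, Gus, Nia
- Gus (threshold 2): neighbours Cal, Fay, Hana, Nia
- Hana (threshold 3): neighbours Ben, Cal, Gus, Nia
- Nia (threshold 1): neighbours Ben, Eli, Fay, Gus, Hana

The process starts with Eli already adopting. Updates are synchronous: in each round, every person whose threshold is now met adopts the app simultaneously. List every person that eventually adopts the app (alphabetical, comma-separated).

Eli, Fay, Gus, Nia

Round 1 — Eli adopts the app (initial).
Round 2 — checking thresholds:
  Ben: 1 of 4 neighbours < 3, not yet.
  Fay: 1 of 3 neighbours < 2, not yet.
  Nia: 1 of 5 neighbours ≥ 1, adopts the app.
Round 3 — checking thresholds:
  Ben: 2 of 4 neighbours < 3, not yet.
  Fay: 2 of 3 neighbours ≥ 2, adopts the app.
  Gus: 1 of 4 neighbours < 2, not yet.
  Hana: 1 of 4 neighbours < 3, not yet.
Round 4 — checking thresholds:
  Ben: 2 of 4 neighbours < 3, not yet.
  Gus: 2 of 4 neighbours ≥ 2, adopts the app.
  Hana: 1 of 4 neighbours < 3, not yet.
Round 5 — no new adoptions; cascade stops.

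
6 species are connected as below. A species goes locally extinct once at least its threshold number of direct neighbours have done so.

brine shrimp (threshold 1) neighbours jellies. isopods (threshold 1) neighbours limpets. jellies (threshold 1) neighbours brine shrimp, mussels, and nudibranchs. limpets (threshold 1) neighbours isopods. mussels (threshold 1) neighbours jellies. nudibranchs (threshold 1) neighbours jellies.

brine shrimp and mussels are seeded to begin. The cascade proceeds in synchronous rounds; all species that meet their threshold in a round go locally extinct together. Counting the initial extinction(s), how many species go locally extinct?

Round 1 — brine shrimp, mussels go locally extinct (initial).
Round 2 — checking thresholds:
  jellies: 2 of 3 neighbours ≥ 1, goes locally extinct.
Round 3 — checking thresholds:
  nudibranchs: 1 of 1 neighbours ≥ 1, goes locally extinct.
Round 4 — no new extinctions; cascade stops.

4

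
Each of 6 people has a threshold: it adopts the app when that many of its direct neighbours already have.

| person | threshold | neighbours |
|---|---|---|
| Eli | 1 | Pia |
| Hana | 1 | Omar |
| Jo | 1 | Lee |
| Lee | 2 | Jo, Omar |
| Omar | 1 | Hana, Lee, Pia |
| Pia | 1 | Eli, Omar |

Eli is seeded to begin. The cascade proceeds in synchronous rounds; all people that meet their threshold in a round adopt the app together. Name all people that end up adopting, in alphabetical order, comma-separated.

Eli, Hana, Omar, Pia

Round 1 — Eli adopts the app (initial).
Round 2 — checking thresholds:
  Pia: 1 of 2 neighbours ≥ 1, adopts the app.
Round 3 — checking thresholds:
  Omar: 1 of 3 neighbours ≥ 1, adopts the app.
Round 4 — checking thresholds:
  Hana: 1 of 1 neighbours ≥ 1, adopts the app.
  Lee: 1 of 2 neighbours < 2, below threshold.
Round 5 — no new adoptions; cascade stops.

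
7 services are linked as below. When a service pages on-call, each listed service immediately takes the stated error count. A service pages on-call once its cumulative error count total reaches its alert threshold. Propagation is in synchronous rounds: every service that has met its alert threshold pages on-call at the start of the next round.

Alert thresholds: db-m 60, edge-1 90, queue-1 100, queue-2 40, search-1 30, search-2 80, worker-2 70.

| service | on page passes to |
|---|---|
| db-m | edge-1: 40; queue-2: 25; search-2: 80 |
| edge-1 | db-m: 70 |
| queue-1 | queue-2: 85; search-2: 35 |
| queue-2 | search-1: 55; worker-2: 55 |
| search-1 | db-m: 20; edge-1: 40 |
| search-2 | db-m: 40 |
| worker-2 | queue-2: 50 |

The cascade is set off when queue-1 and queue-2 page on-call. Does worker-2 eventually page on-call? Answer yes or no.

no

Round 1 — queue-1, queue-2 page on-call (initial).
  search-1: +55 → 55 ≥ 30
  search-2: +35 → 35 < 80
  worker-2: +55 → 55 < 70
Round 2 — search-1 pages on-call.
  db-m: +20 → 20 < 60
  edge-1: +40 → 40 < 90
No further pages.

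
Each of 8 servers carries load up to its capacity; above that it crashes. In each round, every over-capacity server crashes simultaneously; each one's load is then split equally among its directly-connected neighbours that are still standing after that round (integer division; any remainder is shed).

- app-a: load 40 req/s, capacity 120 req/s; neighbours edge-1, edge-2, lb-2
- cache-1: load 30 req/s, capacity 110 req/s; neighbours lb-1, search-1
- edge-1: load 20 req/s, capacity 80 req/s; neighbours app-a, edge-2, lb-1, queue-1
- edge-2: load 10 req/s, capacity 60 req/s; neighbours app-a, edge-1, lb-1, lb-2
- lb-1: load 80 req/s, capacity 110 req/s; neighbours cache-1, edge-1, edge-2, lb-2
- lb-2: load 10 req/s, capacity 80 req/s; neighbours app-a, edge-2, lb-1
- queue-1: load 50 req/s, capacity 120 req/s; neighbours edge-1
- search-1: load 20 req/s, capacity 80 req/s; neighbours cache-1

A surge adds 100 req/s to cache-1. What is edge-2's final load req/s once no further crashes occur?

Round 1 — cache-1 at 130 > 110. cache-1 crashes.
  cache-1 sheds 130 req/s to lb-1, search-1: 65 each.
    lb-1: 80+65 = 145 > 110
    search-1: 20+65 = 85 > 80
Round 2 — lb-1, search-1 crash.
  lb-1 sheds 145 req/s to edge-1, edge-2, lb-2: 48 each (1 lost).
    edge-1: 20+48 = 68 ≤ 80
    edge-2: 10+48 = 58 ≤ 60
    lb-2: 10+48 = 58 ≤ 80
  search-1 sheds 85 req/s: no online neighbours, lost.
No further crashes.

58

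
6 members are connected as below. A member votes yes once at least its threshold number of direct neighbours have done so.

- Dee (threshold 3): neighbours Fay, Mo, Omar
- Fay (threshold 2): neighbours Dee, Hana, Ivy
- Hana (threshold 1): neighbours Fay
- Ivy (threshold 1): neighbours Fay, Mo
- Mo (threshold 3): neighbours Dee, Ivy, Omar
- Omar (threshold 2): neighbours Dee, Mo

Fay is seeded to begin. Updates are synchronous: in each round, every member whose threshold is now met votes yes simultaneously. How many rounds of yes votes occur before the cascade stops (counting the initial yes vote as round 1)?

2

Round 1 — Fay votes yes (initial).
Round 2 — checking thresholds:
  Dee: 1 of 3 neighbours < 3, not yet.
  Hana: 1 of 1 neighbours ≥ 1, votes yes.
  Ivy: 1 of 2 neighbours ≥ 1, votes yes.
Round 3 — no new yes votes; cascade stops.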